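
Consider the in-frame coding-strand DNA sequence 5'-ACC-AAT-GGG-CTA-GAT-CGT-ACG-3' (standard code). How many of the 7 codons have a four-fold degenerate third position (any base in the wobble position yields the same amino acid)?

5

Codon 1 ACC (Thr): third position 4-fold.
Codon 2 AAT (Asn): third position 2-fold.
Codon 3 GGG (Gly): third position 4-fold.
Codon 4 CTA (Leu): third position 4-fold.
Codon 5 GAT (Asp): third position 2-fold.
Codon 6 CGT (Arg): third position 4-fold.
Codon 7 ACG (Thr): third position 4-fold.
Four-fold degenerate third positions: 5.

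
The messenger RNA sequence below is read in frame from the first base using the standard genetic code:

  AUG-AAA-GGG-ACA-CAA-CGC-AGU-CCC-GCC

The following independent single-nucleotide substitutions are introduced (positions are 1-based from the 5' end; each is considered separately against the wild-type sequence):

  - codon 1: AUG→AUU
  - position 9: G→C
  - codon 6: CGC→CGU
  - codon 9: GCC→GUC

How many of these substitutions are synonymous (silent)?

Codon 1: AUG (Met) → AUU (Ile) — missense.
Codon 3: GGG (Gly) → GGC (Gly) — synonymous.
Codon 6: CGC (Arg) → CGU (Arg) — synonymous.
Codon 9: GCC (Ala) → GUC (Val) — missense.
Synonymous: 2 of 4.

2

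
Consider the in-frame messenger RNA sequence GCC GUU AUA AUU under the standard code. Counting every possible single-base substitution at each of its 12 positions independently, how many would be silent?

10

Codon 1 (GCC, Ala): 3 synonymous substitutions.
Codon 2 (GUU, Val): 3 synonymous substitutions.
Codon 3 (AUA, Ile): 2 synonymous substitutions.
Codon 4 (AUU, Ile): 2 synonymous substitutions.
Total: 3 + 3 + 2 + 2 = 10.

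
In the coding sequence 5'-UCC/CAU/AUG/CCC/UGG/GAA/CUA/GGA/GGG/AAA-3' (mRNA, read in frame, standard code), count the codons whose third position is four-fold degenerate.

Codon 1 UCC (Ser): third position 4-fold.
Codon 2 CAU (His): third position 2-fold.
Codon 3 AUG (Met): third position 1-fold.
Codon 4 CCC (Pro): third position 4-fold.
Codon 5 UGG (Trp): third position 1-fold.
Codon 6 GAA (Glu): third position 2-fold.
Codon 7 CUA (Leu): third position 4-fold.
Codon 8 GGA (Gly): third position 4-fold.
Codon 9 GGG (Gly): third position 4-fold.
Codon 10 AAA (Lys): third position 2-fold.
Four-fold degenerate third positions: 5.

5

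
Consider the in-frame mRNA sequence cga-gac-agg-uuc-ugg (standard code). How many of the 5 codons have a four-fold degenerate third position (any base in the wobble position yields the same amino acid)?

Codon 1 CGA (Arg): third position 4-fold.
Codon 2 GAC (Asp): third position 2-fold.
Codon 3 AGG (Arg): third position 2-fold.
Codon 4 UUC (Phe): third position 2-fold.
Codon 5 UGG (Trp): third position 1-fold.
Four-fold degenerate third positions: 1.

1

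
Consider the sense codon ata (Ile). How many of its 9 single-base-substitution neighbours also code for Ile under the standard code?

Position 1: none → 0 synonymous.
Position 2: none → 0 synonymous.
Position 3: ATT, ATC → 2 synonymous.
Total: 0 + 0 + 2 = 2.

2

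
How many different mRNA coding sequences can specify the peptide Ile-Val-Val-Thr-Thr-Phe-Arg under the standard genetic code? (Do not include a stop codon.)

Ile: 3 codons.
Val: 4 codons.
Val: 4 codons.
Thr: 4 codons.
Thr: 4 codons.
Phe: 2 codons.
Arg: 6 codons.
3 × 4 × 4 × 4 × 4 × 2 × 6 = 9216.

9216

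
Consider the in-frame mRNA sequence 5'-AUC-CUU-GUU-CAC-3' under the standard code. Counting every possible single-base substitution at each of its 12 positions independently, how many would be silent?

9

Codon 1 (AUC, Ile): 2 synonymous substitutions.
Codon 2 (CUU, Leu): 3 synonymous substitutions.
Codon 3 (GUU, Val): 3 synonymous substitutions.
Codon 4 (CAC, His): 1 synonymous substitution.
Total: 2 + 3 + 3 + 1 = 9.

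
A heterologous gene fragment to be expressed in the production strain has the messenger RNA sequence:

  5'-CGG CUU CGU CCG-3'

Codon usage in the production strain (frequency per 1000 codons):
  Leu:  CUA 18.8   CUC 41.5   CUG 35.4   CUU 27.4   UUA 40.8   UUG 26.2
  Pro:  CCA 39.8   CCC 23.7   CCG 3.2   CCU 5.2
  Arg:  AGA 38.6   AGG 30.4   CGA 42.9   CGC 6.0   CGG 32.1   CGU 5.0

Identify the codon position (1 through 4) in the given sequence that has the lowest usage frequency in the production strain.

Codon 1 CGG (Arg): 32.1 per 1000.
Codon 2 CUU (Leu): 27.4 per 1000.
Codon 3 CGU (Arg): 5.0 per 1000.
Codon 4 CCG (Pro): 3.2 per 1000.
Lowest frequency is 3.2 at codon 4.

4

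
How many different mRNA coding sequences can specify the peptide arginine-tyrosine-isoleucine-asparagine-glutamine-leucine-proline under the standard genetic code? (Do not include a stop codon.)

3456

Arg: 6 codons.
Tyr: 2 codons.
Ile: 3 codons.
Asn: 2 codons.
Gln: 2 codons.
Leu: 6 codons.
Pro: 4 codons.
6 × 2 × 3 × 2 × 2 × 6 × 4 = 3456.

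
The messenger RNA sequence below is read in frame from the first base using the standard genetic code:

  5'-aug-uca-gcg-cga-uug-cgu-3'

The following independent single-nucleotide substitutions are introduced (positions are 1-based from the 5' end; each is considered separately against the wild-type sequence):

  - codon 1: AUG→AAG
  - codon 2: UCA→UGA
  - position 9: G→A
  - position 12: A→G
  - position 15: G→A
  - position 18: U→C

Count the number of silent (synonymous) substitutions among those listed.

Codon 1: AUG (Met) → AAG (Lys) — missense.
Codon 2: UCA (Ser) → UGA (Stop) — nonsense.
Codon 3: GCG (Ala) → GCA (Ala) — synonymous.
Codon 4: CGA (Arg) → CGG (Arg) — synonymous.
Codon 5: UUG (Leu) → UUA (Leu) — synonymous.
Codon 6: CGU (Arg) → CGC (Arg) — synonymous.
Synonymous: 4 of 6.

4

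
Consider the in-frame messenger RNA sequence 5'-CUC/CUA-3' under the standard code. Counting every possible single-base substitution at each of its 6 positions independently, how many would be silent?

7

Codon 1 (CUC, Leu): 3 synonymous substitutions.
Codon 2 (CUA, Leu): 4 synonymous substitutions.
Total: 3 + 4 = 7.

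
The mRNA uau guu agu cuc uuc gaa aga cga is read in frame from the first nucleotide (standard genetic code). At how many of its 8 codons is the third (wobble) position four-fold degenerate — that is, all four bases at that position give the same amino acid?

3

Codon 1 UAU (Tyr): third position 2-fold.
Codon 2 GUU (Val): third position 4-fold.
Codon 3 AGU (Ser): third position 2-fold.
Codon 4 CUC (Leu): third position 4-fold.
Codon 5 UUC (Phe): third position 2-fold.
Codon 6 GAA (Glu): third position 2-fold.
Codon 7 AGA (Arg): third position 2-fold.
Codon 8 CGA (Arg): third position 4-fold.
Four-fold degenerate third positions: 3.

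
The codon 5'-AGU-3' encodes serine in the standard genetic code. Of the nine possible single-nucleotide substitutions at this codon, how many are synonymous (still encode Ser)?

1

Position 1: none → 0 synonymous.
Position 2: none → 0 synonymous.
Position 3: AGC → 1 synonymous.
Total: 0 + 0 + 1 = 1.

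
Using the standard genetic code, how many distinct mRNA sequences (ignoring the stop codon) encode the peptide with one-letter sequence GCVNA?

256

Gly: 4 codons.
Cys: 2 codons.
Val: 4 codons.
Asn: 2 codons.
Ala: 4 codons.
4 × 2 × 4 × 2 × 4 = 256.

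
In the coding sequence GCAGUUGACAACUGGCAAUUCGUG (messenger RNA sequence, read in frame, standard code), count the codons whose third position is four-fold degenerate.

3

Codon 1 GCA (Ala): third position 4-fold.
Codon 2 GUU (Val): third position 4-fold.
Codon 3 GAC (Asp): third position 2-fold.
Codon 4 AAC (Asn): third position 2-fold.
Codon 5 UGG (Trp): third position 1-fold.
Codon 6 CAA (Gln): third position 2-fold.
Codon 7 UUC (Phe): third position 2-fold.
Codon 8 GUG (Val): third position 4-fold.
Four-fold degenerate third positions: 3.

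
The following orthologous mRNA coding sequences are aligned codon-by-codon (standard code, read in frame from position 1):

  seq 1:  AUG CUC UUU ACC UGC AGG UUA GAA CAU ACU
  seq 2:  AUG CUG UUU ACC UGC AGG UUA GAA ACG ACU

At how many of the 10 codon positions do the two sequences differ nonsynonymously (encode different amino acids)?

Codon 1: AUG Met / AUG Met — identical.
Codon 2: CUC Leu / CUG Leu — synonymous.
Codon 3: UUU Phe / UUU Phe — identical.
Codon 4: ACC Thr / ACC Thr — identical.
Codon 5: UGC Cys / UGC Cys — identical.
Codon 6: AGG Arg / AGG Arg — identical.
Codon 7: UUA Leu / UUA Leu — identical.
Codon 8: GAA Glu / GAA Glu — identical.
Codon 9: CAU His / ACG Thr — nonsynonymous.
Codon 10: ACU Thr / ACU Thr — identical.
Nonsynonymous differences: 1.

1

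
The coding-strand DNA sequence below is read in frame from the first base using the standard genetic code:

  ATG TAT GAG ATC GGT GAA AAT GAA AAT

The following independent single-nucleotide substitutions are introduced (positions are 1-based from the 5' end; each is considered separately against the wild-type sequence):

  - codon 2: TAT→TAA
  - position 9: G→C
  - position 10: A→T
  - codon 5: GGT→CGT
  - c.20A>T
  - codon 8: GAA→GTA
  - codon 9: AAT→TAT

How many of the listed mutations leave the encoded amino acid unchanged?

Codon 2: TAT (Tyr) → TAA (Stop) — nonsense.
Codon 3: GAG (Glu) → GAC (Asp) — missense.
Codon 4: ATC (Ile) → TTC (Phe) — missense.
Codon 5: GGT (Gly) → CGT (Arg) — missense.
Codon 7: AAT (Asn) → ATT (Ile) — missense.
Codon 8: GAA (Glu) → GTA (Val) — missense.
Codon 9: AAT (Asn) → TAT (Tyr) — missense.
Synonymous: 0 of 7.

0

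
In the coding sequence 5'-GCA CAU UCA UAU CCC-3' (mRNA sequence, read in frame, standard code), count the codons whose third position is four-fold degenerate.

Codon 1 GCA (Ala): third position 4-fold.
Codon 2 CAU (His): third position 2-fold.
Codon 3 UCA (Ser): third position 4-fold.
Codon 4 UAU (Tyr): third position 2-fold.
Codon 5 CCC (Pro): third position 4-fold.
Four-fold degenerate third positions: 3.

3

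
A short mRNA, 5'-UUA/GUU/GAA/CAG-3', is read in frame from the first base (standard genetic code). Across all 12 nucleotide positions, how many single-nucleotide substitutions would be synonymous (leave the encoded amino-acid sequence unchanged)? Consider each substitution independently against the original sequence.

Codon 1 (UUA, Leu): 2 synonymous substitutions.
Codon 2 (GUU, Val): 3 synonymous substitutions.
Codon 3 (GAA, Glu): 1 synonymous substitution.
Codon 4 (CAG, Gln): 1 synonymous substitution.
Total: 2 + 3 + 1 + 1 = 7.

7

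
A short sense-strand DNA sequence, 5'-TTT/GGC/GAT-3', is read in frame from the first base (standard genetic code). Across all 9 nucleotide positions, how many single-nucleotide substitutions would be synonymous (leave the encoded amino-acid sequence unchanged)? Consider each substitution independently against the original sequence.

Codon 1 (TTT, Phe): 1 synonymous substitution.
Codon 2 (GGC, Gly): 3 synonymous substitutions.
Codon 3 (GAT, Asp): 1 synonymous substitution.
Total: 1 + 3 + 1 = 5.

5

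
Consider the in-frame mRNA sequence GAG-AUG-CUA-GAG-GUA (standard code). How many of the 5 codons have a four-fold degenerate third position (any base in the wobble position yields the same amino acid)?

Codon 1 GAG (Glu): third position 2-fold.
Codon 2 AUG (Met): third position 1-fold.
Codon 3 CUA (Leu): third position 4-fold.
Codon 4 GAG (Glu): third position 2-fold.
Codon 5 GUA (Val): third position 4-fold.
Four-fold degenerate third positions: 2.

2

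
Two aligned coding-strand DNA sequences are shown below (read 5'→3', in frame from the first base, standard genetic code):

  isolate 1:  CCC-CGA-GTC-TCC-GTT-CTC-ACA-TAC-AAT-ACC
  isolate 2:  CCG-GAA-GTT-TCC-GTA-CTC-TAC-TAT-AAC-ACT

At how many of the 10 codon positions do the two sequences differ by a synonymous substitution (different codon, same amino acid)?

Codon 1: CCC Pro / CCG Pro — synonymous.
Codon 2: CGA Arg / GAA Glu — nonsynonymous.
Codon 3: GTC Val / GTT Val — synonymous.
Codon 4: TCC Ser / TCC Ser — identical.
Codon 5: GTT Val / GTA Val — synonymous.
Codon 6: CTC Leu / CTC Leu — identical.
Codon 7: ACA Thr / TAC Tyr — nonsynonymous.
Codon 8: TAC Tyr / TAT Tyr — synonymous.
Codon 9: AAT Asn / AAC Asn — synonymous.
Codon 10: ACC Thr / ACT Thr — synonymous.
Synonymous differences: 6.

6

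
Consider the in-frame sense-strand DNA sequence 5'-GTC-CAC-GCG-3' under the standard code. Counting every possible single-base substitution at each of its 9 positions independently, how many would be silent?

7

Codon 1 (GTC, Val): 3 synonymous substitutions.
Codon 2 (CAC, His): 1 synonymous substitution.
Codon 3 (GCG, Ala): 3 synonymous substitutions.
Total: 3 + 1 + 3 = 7.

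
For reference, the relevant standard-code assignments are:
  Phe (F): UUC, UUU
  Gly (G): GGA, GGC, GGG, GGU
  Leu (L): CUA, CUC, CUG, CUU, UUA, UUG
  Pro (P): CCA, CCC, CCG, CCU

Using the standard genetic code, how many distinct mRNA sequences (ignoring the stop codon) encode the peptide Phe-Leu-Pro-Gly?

192

Phe: 2 codons.
Leu: 6 codons.
Pro: 4 codons.
Gly: 4 codons.
2 × 6 × 4 × 4 = 192.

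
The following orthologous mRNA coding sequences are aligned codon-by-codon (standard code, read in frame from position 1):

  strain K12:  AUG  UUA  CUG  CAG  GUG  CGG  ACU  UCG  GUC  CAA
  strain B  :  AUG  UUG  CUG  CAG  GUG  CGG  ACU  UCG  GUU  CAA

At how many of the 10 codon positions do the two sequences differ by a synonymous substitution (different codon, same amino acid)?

Codon 1: AUG Met / AUG Met — identical.
Codon 2: UUA Leu / UUG Leu — synonymous.
Codon 3: CUG Leu / CUG Leu — identical.
Codon 4: CAG Gln / CAG Gln — identical.
Codon 5: GUG Val / GUG Val — identical.
Codon 6: CGG Arg / CGG Arg — identical.
Codon 7: ACU Thr / ACU Thr — identical.
Codon 8: UCG Ser / UCG Ser — identical.
Codon 9: GUC Val / GUU Val — synonymous.
Codon 10: CAA Gln / CAA Gln — identical.
Synonymous differences: 2.

2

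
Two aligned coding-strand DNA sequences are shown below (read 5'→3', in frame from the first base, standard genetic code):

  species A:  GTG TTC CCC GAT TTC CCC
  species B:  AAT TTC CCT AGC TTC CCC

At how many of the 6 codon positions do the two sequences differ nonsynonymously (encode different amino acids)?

Codon 1: GTG Val / AAT Asn — nonsynonymous.
Codon 2: TTC Phe / TTC Phe — identical.
Codon 3: CCC Pro / CCT Pro — synonymous.
Codon 4: GAT Asp / AGC Ser — nonsynonymous.
Codon 5: TTC Phe / TTC Phe — identical.
Codon 6: CCC Pro / CCC Pro — identical.
Nonsynonymous differences: 2.

2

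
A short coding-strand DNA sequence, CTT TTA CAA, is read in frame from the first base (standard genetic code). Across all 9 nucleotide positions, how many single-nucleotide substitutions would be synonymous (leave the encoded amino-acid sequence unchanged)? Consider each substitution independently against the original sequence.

6

Codon 1 (CTT, Leu): 3 synonymous substitutions.
Codon 2 (TTA, Leu): 2 synonymous substitutions.
Codon 3 (CAA, Gln): 1 synonymous substitution.
Total: 3 + 2 + 1 = 6.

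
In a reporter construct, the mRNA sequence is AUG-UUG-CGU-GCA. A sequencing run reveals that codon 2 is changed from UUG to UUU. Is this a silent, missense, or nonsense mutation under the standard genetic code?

Position 6 falls in codon 2: UUG → Leu.
After the substitution the codon is UUU → Phe.
Leu ≠ Phe, so this is a missense mutation.

missense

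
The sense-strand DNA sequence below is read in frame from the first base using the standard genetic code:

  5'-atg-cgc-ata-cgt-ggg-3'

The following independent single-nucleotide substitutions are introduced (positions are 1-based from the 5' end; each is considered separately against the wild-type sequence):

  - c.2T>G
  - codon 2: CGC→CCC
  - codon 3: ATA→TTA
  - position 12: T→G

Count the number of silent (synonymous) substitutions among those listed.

1

Codon 1: ATG (Met) → AGG (Arg) — missense.
Codon 2: CGC (Arg) → CCC (Pro) — missense.
Codon 3: ATA (Ile) → TTA (Leu) — missense.
Codon 4: CGT (Arg) → CGG (Arg) — synonymous.
Synonymous: 1 of 4.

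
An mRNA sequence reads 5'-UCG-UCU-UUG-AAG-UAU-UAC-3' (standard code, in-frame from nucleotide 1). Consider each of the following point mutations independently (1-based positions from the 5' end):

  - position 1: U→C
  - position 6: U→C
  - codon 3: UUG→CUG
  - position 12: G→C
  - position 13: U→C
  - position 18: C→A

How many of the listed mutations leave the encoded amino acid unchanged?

2

Codon 1: UCG (Ser) → CCG (Pro) — missense.
Codon 2: UCU (Ser) → UCC (Ser) — synonymous.
Codon 3: UUG (Leu) → CUG (Leu) — synonymous.
Codon 4: AAG (Lys) → AAC (Asn) — missense.
Codon 5: UAU (Tyr) → CAU (His) — missense.
Codon 6: UAC (Tyr) → UAA (Stop) — nonsense.
Synonymous: 2 of 6.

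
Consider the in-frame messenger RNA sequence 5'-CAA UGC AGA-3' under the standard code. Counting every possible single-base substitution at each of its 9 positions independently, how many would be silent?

Codon 1 (CAA, Gln): 1 synonymous substitution.
Codon 2 (UGC, Cys): 1 synonymous substitution.
Codon 3 (AGA, Arg): 2 synonymous substitutions.
Total: 1 + 1 + 2 = 4.

4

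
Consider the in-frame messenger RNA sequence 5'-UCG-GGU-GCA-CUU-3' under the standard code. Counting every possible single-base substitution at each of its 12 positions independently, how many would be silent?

Codon 1 (UCG, Ser): 3 synonymous substitutions.
Codon 2 (GGU, Gly): 3 synonymous substitutions.
Codon 3 (GCA, Ala): 3 synonymous substitutions.
Codon 4 (CUU, Leu): 3 synonymous substitutions.
Total: 3 + 3 + 3 + 3 = 12.

12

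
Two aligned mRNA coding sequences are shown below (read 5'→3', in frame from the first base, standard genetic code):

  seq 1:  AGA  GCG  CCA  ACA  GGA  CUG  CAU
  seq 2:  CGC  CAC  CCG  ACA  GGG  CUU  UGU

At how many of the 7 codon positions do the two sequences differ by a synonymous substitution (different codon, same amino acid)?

Codon 1: AGA Arg / CGC Arg — synonymous.
Codon 2: GCG Ala / CAC His — nonsynonymous.
Codon 3: CCA Pro / CCG Pro — synonymous.
Codon 4: ACA Thr / ACA Thr — identical.
Codon 5: GGA Gly / GGG Gly — synonymous.
Codon 6: CUG Leu / CUU Leu — synonymous.
Codon 7: CAU His / UGU Cys — nonsynonymous.
Synonymous differences: 4.

4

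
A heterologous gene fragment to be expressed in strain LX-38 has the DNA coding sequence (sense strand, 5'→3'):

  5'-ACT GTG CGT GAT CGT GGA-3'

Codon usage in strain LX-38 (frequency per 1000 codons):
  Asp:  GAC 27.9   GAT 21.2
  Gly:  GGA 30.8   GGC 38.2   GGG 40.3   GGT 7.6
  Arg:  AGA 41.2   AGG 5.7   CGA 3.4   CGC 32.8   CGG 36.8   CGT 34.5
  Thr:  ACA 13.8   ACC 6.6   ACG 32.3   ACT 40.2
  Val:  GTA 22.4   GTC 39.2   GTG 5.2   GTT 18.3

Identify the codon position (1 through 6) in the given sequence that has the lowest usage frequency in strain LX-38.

2

Codon 1 ACT (Thr): 40.2 per 1000.
Codon 2 GTG (Val): 5.2 per 1000.
Codon 3 CGT (Arg): 34.5 per 1000.
Codon 4 GAT (Asp): 21.2 per 1000.
Codon 5 CGT (Arg): 34.5 per 1000.
Codon 6 GGA (Gly): 30.8 per 1000.
Lowest frequency is 5.2 at codon 2.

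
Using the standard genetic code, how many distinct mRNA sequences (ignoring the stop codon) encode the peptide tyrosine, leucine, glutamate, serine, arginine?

864

Tyr: 2 codons.
Leu: 6 codons.
Glu: 2 codons.
Ser: 6 codons.
Arg: 6 codons.
2 × 6 × 2 × 6 × 6 = 864.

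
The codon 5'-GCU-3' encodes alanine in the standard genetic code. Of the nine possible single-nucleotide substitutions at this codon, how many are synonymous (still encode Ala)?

Position 1: none → 0 synonymous.
Position 2: none → 0 synonymous.
Position 3: GCC, GCA, GCG → 3 synonymous.
Total: 0 + 0 + 3 = 3.

3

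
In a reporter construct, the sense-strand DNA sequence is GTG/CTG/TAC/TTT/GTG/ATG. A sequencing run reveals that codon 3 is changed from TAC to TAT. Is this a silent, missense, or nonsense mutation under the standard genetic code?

silent

Position 9 falls in codon 3: TAC → Tyr.
After the substitution the codon is TAT → Tyr.
Both encode Tyr, so the change is synonymous.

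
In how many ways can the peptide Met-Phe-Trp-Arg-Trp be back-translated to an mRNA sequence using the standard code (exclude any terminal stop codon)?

12

Met: 1 codon.
Phe: 2 codons.
Trp: 1 codon.
Arg: 6 codons.
Trp: 1 codon.
1 × 2 × 1 × 6 × 1 = 12.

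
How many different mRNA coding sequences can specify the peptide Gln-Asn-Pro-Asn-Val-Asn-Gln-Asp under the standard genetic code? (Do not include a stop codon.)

1024

Gln: 2 codons.
Asn: 2 codons.
Pro: 4 codons.
Asn: 2 codons.
Val: 4 codons.
Asn: 2 codons.
Gln: 2 codons.
Asp: 2 codons.
2 × 2 × 4 × 2 × 4 × 2 × 2 × 2 = 1024.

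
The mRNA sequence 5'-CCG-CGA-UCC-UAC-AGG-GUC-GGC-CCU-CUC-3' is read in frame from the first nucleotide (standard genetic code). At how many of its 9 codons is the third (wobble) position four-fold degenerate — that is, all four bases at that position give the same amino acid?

Codon 1 CCG (Pro): third position 4-fold.
Codon 2 CGA (Arg): third position 4-fold.
Codon 3 UCC (Ser): third position 4-fold.
Codon 4 UAC (Tyr): third position 2-fold.
Codon 5 AGG (Arg): third position 2-fold.
Codon 6 GUC (Val): third position 4-fold.
Codon 7 GGC (Gly): third position 4-fold.
Codon 8 CCU (Pro): third position 4-fold.
Codon 9 CUC (Leu): third position 4-fold.
Four-fold degenerate third positions: 7.

7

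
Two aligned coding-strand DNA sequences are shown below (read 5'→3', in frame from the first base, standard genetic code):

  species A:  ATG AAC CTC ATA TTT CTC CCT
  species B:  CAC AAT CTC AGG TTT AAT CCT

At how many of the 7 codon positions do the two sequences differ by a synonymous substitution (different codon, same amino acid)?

Codon 1: ATG Met / CAC His — nonsynonymous.
Codon 2: AAC Asn / AAT Asn — synonymous.
Codon 3: CTC Leu / CTC Leu — identical.
Codon 4: ATA Ile / AGG Arg — nonsynonymous.
Codon 5: TTT Phe / TTT Phe — identical.
Codon 6: CTC Leu / AAT Asn — nonsynonymous.
Codon 7: CCT Pro / CCT Pro — identical.
Synonymous differences: 1.

1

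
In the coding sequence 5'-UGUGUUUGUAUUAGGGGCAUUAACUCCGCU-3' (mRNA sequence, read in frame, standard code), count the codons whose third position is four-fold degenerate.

Codon 1 UGU (Cys): third position 2-fold.
Codon 2 GUU (Val): third position 4-fold.
Codon 3 UGU (Cys): third position 2-fold.
Codon 4 AUU (Ile): third position 3-fold.
Codon 5 AGG (Arg): third position 2-fold.
Codon 6 GGC (Gly): third position 4-fold.
Codon 7 AUU (Ile): third position 3-fold.
Codon 8 AAC (Asn): third position 2-fold.
Codon 9 UCC (Ser): third position 4-fold.
Codon 10 GCU (Ala): third position 4-fold.
Four-fold degenerate third positions: 4.

4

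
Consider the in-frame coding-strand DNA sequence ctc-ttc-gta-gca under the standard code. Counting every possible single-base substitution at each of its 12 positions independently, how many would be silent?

Codon 1 (CTC, Leu): 3 synonymous substitutions.
Codon 2 (TTC, Phe): 1 synonymous substitution.
Codon 3 (GTA, Val): 3 synonymous substitutions.
Codon 4 (GCA, Ala): 3 synonymous substitutions.
Total: 3 + 1 + 3 + 3 = 10.

10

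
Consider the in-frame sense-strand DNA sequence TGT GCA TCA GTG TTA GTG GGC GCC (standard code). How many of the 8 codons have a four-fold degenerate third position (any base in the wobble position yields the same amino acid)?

6

Codon 1 TGT (Cys): third position 2-fold.
Codon 2 GCA (Ala): third position 4-fold.
Codon 3 TCA (Ser): third position 4-fold.
Codon 4 GTG (Val): third position 4-fold.
Codon 5 TTA (Leu): third position 2-fold.
Codon 6 GTG (Val): third position 4-fold.
Codon 7 GGC (Gly): third position 4-fold.
Codon 8 GCC (Ala): third position 4-fold.
Four-fold degenerate third positions: 6.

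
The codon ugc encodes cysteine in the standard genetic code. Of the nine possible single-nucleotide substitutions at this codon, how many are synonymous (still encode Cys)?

Position 1: none → 0 synonymous.
Position 2: none → 0 synonymous.
Position 3: UGU → 1 synonymous.
Total: 0 + 0 + 1 = 1.

1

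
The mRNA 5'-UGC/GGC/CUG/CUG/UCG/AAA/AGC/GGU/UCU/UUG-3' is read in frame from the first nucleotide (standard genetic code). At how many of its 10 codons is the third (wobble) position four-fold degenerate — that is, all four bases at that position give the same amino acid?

6

Codon 1 UGC (Cys): third position 2-fold.
Codon 2 GGC (Gly): third position 4-fold.
Codon 3 CUG (Leu): third position 4-fold.
Codon 4 CUG (Leu): third position 4-fold.
Codon 5 UCG (Ser): third position 4-fold.
Codon 6 AAA (Lys): third position 2-fold.
Codon 7 AGC (Ser): third position 2-fold.
Codon 8 GGU (Gly): third position 4-fold.
Codon 9 UCU (Ser): third position 4-fold.
Codon 10 UUG (Leu): third position 2-fold.
Four-fold degenerate third positions: 6.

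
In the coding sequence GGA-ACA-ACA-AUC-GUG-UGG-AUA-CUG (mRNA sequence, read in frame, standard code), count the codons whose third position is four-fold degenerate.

Codon 1 GGA (Gly): third position 4-fold.
Codon 2 ACA (Thr): third position 4-fold.
Codon 3 ACA (Thr): third position 4-fold.
Codon 4 AUC (Ile): third position 3-fold.
Codon 5 GUG (Val): third position 4-fold.
Codon 6 UGG (Trp): third position 1-fold.
Codon 7 AUA (Ile): third position 3-fold.
Codon 8 CUG (Leu): third position 4-fold.
Four-fold degenerate third positions: 5.

5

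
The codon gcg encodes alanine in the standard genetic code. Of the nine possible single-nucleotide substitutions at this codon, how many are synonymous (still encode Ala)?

3

Position 1: none → 0 synonymous.
Position 2: none → 0 synonymous.
Position 3: GCU, GCC, GCA → 3 synonymous.
Total: 0 + 0 + 3 = 3.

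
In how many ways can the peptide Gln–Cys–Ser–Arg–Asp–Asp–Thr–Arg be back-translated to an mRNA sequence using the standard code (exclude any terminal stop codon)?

13824

Gln: 2 codons.
Cys: 2 codons.
Ser: 6 codons.
Arg: 6 codons.
Asp: 2 codons.
Asp: 2 codons.
Thr: 4 codons.
Arg: 6 codons.
2 × 2 × 6 × 6 × 2 × 2 × 4 × 6 = 13824.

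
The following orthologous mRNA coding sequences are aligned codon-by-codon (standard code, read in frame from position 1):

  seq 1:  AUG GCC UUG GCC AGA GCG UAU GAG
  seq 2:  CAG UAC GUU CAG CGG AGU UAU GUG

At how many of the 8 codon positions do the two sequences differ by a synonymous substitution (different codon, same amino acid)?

1

Codon 1: AUG Met / CAG Gln — nonsynonymous.
Codon 2: GCC Ala / UAC Tyr — nonsynonymous.
Codon 3: UUG Leu / GUU Val — nonsynonymous.
Codon 4: GCC Ala / CAG Gln — nonsynonymous.
Codon 5: AGA Arg / CGG Arg — synonymous.
Codon 6: GCG Ala / AGU Ser — nonsynonymous.
Codon 7: UAU Tyr / UAU Tyr — identical.
Codon 8: GAG Glu / GUG Val — nonsynonymous.
Synonymous differences: 1.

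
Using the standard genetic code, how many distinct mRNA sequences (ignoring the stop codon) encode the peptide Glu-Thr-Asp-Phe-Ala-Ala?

Glu: 2 codons.
Thr: 4 codons.
Asp: 2 codons.
Phe: 2 codons.
Ala: 4 codons.
Ala: 4 codons.
2 × 4 × 2 × 2 × 4 × 4 = 512.

512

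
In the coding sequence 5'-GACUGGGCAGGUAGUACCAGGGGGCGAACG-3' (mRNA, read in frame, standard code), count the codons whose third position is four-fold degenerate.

Codon 1 GAC (Asp): third position 2-fold.
Codon 2 UGG (Trp): third position 1-fold.
Codon 3 GCA (Ala): third position 4-fold.
Codon 4 GGU (Gly): third position 4-fold.
Codon 5 AGU (Ser): third position 2-fold.
Codon 6 ACC (Thr): third position 4-fold.
Codon 7 AGG (Arg): third position 2-fold.
Codon 8 GGG (Gly): third position 4-fold.
Codon 9 CGA (Arg): third position 4-fold.
Codon 10 ACG (Thr): third position 4-fold.
Four-fold degenerate third positions: 6.

6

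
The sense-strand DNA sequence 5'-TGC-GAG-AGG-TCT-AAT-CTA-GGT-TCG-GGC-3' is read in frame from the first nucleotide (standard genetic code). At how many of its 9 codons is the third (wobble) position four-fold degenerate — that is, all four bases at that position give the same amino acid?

Codon 1 TGC (Cys): third position 2-fold.
Codon 2 GAG (Glu): third position 2-fold.
Codon 3 AGG (Arg): third position 2-fold.
Codon 4 TCT (Ser): third position 4-fold.
Codon 5 AAT (Asn): third position 2-fold.
Codon 6 CTA (Leu): third position 4-fold.
Codon 7 GGT (Gly): third position 4-fold.
Codon 8 TCG (Ser): third position 4-fold.
Codon 9 GGC (Gly): third position 4-fold.
Four-fold degenerate third positions: 5.

5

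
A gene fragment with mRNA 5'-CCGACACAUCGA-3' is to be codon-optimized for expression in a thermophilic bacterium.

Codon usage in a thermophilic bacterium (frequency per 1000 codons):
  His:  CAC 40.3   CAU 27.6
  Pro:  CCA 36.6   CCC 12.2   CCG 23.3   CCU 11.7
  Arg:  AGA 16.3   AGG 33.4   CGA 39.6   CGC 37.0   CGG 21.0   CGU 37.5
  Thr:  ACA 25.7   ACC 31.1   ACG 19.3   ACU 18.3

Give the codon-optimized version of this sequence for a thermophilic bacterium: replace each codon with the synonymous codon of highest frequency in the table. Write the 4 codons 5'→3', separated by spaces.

Codon 1 (Pro): best is CCA at 36.6.
Codon 2 (Thr): best is ACC at 31.1.
Codon 3 (His): best is CAC at 40.3.
Codon 4 (Arg): best is CGA at 39.6.

CCA ACC CAC CGA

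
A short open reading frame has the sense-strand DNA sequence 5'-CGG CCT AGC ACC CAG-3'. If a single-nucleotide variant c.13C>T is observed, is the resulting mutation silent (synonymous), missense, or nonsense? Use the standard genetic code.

Position 13 falls in codon 5: CAG → Gln.
After the substitution the codon is TAG → Stop.
The new codon is a stop codon, so this is a nonsense mutation.

nonsense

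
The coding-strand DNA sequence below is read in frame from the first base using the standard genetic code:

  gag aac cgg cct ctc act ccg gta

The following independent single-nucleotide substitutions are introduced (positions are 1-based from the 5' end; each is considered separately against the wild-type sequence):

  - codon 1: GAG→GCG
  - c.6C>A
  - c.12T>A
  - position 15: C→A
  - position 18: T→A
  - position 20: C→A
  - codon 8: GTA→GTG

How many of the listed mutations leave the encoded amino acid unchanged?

4

Codon 1: GAG (Glu) → GCG (Ala) — missense.
Codon 2: AAC (Asn) → AAA (Lys) — missense.
Codon 4: CCT (Pro) → CCA (Pro) — synonymous.
Codon 5: CTC (Leu) → CTA (Leu) — synonymous.
Codon 6: ACT (Thr) → ACA (Thr) — synonymous.
Codon 7: CCG (Pro) → CAG (Gln) — missense.
Codon 8: GTA (Val) → GTG (Val) — synonymous.
Synonymous: 4 of 7.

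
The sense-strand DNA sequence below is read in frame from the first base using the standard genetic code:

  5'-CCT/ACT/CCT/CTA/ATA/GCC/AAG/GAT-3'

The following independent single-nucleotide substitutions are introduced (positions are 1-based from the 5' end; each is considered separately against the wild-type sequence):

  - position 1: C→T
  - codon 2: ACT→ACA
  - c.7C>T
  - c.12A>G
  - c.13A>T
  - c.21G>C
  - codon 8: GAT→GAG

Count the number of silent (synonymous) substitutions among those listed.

2

Codon 1: CCT (Pro) → TCT (Ser) — missense.
Codon 2: ACT (Thr) → ACA (Thr) — synonymous.
Codon 3: CCT (Pro) → TCT (Ser) — missense.
Codon 4: CTA (Leu) → CTG (Leu) — synonymous.
Codon 5: ATA (Ile) → TTA (Leu) — missense.
Codon 7: AAG (Lys) → AAC (Asn) — missense.
Codon 8: GAT (Asp) → GAG (Glu) — missense.
Synonymous: 2 of 7.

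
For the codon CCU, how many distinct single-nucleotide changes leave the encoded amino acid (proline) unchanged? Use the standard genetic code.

3

Position 1: none → 0 synonymous.
Position 2: none → 0 synonymous.
Position 3: CCC, CCA, CCG → 3 synonymous.
Total: 0 + 0 + 3 = 3.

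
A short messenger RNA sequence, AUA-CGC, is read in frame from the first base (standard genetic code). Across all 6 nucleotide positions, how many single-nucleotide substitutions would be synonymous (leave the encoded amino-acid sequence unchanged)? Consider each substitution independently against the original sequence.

5

Codon 1 (AUA, Ile): 2 synonymous substitutions.
Codon 2 (CGC, Arg): 3 synonymous substitutions.
Total: 2 + 3 = 5.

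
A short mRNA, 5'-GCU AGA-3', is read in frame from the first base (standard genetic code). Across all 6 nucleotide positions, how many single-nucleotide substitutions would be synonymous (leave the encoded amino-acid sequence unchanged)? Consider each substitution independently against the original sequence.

5

Codon 1 (GCU, Ala): 3 synonymous substitutions.
Codon 2 (AGA, Arg): 2 synonymous substitutions.
Total: 3 + 2 = 5.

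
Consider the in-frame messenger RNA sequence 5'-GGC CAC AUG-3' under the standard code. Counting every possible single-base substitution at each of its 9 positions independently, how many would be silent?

Codon 1 (GGC, Gly): 3 synonymous substitutions.
Codon 2 (CAC, His): 1 synonymous substitution.
Codon 3 (AUG, Met): 0 synonymous substitutions.
Total: 3 + 1 + 0 = 4.

4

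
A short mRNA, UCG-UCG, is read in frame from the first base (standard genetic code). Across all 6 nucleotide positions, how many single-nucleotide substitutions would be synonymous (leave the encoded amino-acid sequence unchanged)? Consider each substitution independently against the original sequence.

6

Codon 1 (UCG, Ser): 3 synonymous substitutions.
Codon 2 (UCG, Ser): 3 synonymous substitutions.
Total: 3 + 3 = 6.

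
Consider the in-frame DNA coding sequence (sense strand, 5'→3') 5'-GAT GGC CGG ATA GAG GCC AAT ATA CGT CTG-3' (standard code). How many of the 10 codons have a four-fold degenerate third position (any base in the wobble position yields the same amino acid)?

Codon 1 GAT (Asp): third position 2-fold.
Codon 2 GGC (Gly): third position 4-fold.
Codon 3 CGG (Arg): third position 4-fold.
Codon 4 ATA (Ile): third position 3-fold.
Codon 5 GAG (Glu): third position 2-fold.
Codon 6 GCC (Ala): third position 4-fold.
Codon 7 AAT (Asn): third position 2-fold.
Codon 8 ATA (Ile): third position 3-fold.
Codon 9 CGT (Arg): third position 4-fold.
Codon 10 CTG (Leu): third position 4-fold.
Four-fold degenerate third positions: 5.

5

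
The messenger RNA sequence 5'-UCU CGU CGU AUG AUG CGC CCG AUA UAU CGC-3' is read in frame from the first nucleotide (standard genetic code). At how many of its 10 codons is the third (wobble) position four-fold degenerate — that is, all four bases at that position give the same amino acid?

Codon 1 UCU (Ser): third position 4-fold.
Codon 2 CGU (Arg): third position 4-fold.
Codon 3 CGU (Arg): third position 4-fold.
Codon 4 AUG (Met): third position 1-fold.
Codon 5 AUG (Met): third position 1-fold.
Codon 6 CGC (Arg): third position 4-fold.
Codon 7 CCG (Pro): third position 4-fold.
Codon 8 AUA (Ile): third position 3-fold.
Codon 9 UAU (Tyr): third position 2-fold.
Codon 10 CGC (Arg): third position 4-fold.
Four-fold degenerate third positions: 6.

6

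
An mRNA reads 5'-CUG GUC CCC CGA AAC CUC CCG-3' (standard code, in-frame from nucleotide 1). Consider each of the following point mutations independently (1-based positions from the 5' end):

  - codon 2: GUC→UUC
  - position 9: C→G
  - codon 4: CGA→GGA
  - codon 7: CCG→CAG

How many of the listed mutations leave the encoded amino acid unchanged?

Codon 2: GUC (Val) → UUC (Phe) — missense.
Codon 3: CCC (Pro) → CCG (Pro) — synonymous.
Codon 4: CGA (Arg) → GGA (Gly) — missense.
Codon 7: CCG (Pro) → CAG (Gln) — missense.
Synonymous: 1 of 4.

1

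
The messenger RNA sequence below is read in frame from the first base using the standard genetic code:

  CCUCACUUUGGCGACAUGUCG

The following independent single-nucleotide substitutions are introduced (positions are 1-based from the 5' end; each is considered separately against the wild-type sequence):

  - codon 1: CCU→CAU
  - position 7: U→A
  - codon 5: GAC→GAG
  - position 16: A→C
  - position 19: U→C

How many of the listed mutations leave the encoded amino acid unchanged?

Codon 1: CCU (Pro) → CAU (His) — missense.
Codon 3: UUU (Phe) → AUU (Ile) — missense.
Codon 5: GAC (Asp) → GAG (Glu) — missense.
Codon 6: AUG (Met) → CUG (Leu) — missense.
Codon 7: UCG (Ser) → CCG (Pro) — missense.
Synonymous: 0 of 5.

0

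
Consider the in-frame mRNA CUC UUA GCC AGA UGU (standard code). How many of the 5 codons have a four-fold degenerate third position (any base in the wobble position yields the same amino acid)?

2

Codon 1 CUC (Leu): third position 4-fold.
Codon 2 UUA (Leu): third position 2-fold.
Codon 3 GCC (Ala): third position 4-fold.
Codon 4 AGA (Arg): third position 2-fold.
Codon 5 UGU (Cys): third position 2-fold.
Four-fold degenerate third positions: 2.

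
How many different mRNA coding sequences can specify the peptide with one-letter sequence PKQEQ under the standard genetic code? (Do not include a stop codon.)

64

Pro: 4 codons.
Lys: 2 codons.
Gln: 2 codons.
Glu: 2 codons.
Gln: 2 codons.
4 × 2 × 2 × 2 × 2 = 64.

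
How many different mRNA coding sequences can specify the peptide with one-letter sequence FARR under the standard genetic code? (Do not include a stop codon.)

288

Phe: 2 codons.
Ala: 4 codons.
Arg: 6 codons.
Arg: 6 codons.
2 × 4 × 6 × 6 = 288.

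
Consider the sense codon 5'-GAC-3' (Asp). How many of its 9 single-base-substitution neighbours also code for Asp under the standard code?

1

Position 1: none → 0 synonymous.
Position 2: none → 0 synonymous.
Position 3: GAU → 1 synonymous.
Total: 0 + 0 + 1 = 1.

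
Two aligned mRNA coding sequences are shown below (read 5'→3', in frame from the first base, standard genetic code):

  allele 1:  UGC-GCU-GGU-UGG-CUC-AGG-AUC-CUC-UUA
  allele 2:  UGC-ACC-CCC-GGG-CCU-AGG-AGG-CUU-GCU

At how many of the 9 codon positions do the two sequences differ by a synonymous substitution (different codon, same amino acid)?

1

Codon 1: UGC Cys / UGC Cys — identical.
Codon 2: GCU Ala / ACC Thr — nonsynonymous.
Codon 3: GGU Gly / CCC Pro — nonsynonymous.
Codon 4: UGG Trp / GGG Gly — nonsynonymous.
Codon 5: CUC Leu / CCU Pro — nonsynonymous.
Codon 6: AGG Arg / AGG Arg — identical.
Codon 7: AUC Ile / AGG Arg — nonsynonymous.
Codon 8: CUC Leu / CUU Leu — synonymous.
Codon 9: UUA Leu / GCU Ala — nonsynonymous.
Synonymous differences: 1.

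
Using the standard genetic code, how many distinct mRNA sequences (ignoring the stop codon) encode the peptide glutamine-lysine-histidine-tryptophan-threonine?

Gln: 2 codons.
Lys: 2 codons.
His: 2 codons.
Trp: 1 codon.
Thr: 4 codons.
2 × 2 × 2 × 1 × 4 = 32.

32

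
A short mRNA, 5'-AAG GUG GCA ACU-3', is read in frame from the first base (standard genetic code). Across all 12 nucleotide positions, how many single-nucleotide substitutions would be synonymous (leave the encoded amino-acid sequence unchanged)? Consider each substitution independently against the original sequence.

10

Codon 1 (AAG, Lys): 1 synonymous substitution.
Codon 2 (GUG, Val): 3 synonymous substitutions.
Codon 3 (GCA, Ala): 3 synonymous substitutions.
Codon 4 (ACU, Thr): 3 synonymous substitutions.
Total: 1 + 3 + 3 + 3 = 10.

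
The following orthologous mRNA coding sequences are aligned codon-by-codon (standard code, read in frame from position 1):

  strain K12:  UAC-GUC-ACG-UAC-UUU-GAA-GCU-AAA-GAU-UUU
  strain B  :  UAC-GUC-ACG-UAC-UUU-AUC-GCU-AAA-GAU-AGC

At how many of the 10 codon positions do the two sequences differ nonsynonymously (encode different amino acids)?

2

Codon 1: UAC Tyr / UAC Tyr — identical.
Codon 2: GUC Val / GUC Val — identical.
Codon 3: ACG Thr / ACG Thr — identical.
Codon 4: UAC Tyr / UAC Tyr — identical.
Codon 5: UUU Phe / UUU Phe — identical.
Codon 6: GAA Glu / AUC Ile — nonsynonymous.
Codon 7: GCU Ala / GCU Ala — identical.
Codon 8: AAA Lys / AAA Lys — identical.
Codon 9: GAU Asp / GAU Asp — identical.
Codon 10: UUU Phe / AGC Ser — nonsynonymous.
Nonsynonymous differences: 2.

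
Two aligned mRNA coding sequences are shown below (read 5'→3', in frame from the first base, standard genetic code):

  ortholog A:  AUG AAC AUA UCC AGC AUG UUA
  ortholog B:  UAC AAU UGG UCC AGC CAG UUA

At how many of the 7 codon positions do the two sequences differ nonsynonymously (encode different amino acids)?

Codon 1: AUG Met / UAC Tyr — nonsynonymous.
Codon 2: AAC Asn / AAU Asn — synonymous.
Codon 3: AUA Ile / UGG Trp — nonsynonymous.
Codon 4: UCC Ser / UCC Ser — identical.
Codon 5: AGC Ser / AGC Ser — identical.
Codon 6: AUG Met / CAG Gln — nonsynonymous.
Codon 7: UUA Leu / UUA Leu — identical.
Nonsynonymous differences: 3.

3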